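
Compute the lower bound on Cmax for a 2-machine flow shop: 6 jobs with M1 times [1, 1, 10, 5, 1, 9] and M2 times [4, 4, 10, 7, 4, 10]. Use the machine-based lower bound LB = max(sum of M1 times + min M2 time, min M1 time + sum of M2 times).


LB1 = sum(M1 times) + min(M2 times) = 27 + 4 = 31
LB2 = min(M1 times) + sum(M2 times) = 1 + 39 = 40
Lower bound = max(LB1, LB2) = max(31, 40) = 40

40


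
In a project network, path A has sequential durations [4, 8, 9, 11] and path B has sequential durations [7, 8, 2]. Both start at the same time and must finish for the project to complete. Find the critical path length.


Path A total = 4 + 8 + 9 + 11 = 32
Path B total = 7 + 8 + 2 = 17
Critical path = longest path = max(32, 17) = 32

32


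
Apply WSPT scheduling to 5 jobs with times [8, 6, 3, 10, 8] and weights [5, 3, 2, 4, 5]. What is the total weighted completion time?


Compute p/w ratios and sort ascending (WSPT): [(3, 2), (8, 5), (8, 5), (6, 3), (10, 4)]
Compute weighted completion times:
  Job (p=3,w=2): C=3, w*C=2*3=6
  Job (p=8,w=5): C=11, w*C=5*11=55
  Job (p=8,w=5): C=19, w*C=5*19=95
  Job (p=6,w=3): C=25, w*C=3*25=75
  Job (p=10,w=4): C=35, w*C=4*35=140
Total weighted completion time = 371

371


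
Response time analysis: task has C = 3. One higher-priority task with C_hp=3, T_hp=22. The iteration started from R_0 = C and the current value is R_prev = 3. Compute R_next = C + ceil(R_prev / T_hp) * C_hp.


R_next = C + ceil(R_prev / T_hp) * C_hp
ceil(3 / 22) = ceil(0.1364) = 1
Interference = 1 * 3 = 3
R_next = 3 + 3 = 6

6


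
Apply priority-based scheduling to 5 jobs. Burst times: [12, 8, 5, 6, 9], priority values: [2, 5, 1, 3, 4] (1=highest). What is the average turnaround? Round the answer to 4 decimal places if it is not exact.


Sort by priority (ascending = highest first):
Order: [(1, 5), (2, 12), (3, 6), (4, 9), (5, 8)]
Completion times:
  Priority 1, burst=5, C=5
  Priority 2, burst=12, C=17
  Priority 3, burst=6, C=23
  Priority 4, burst=9, C=32
  Priority 5, burst=8, C=40
Average turnaround = 117/5 = 23.4

23.4


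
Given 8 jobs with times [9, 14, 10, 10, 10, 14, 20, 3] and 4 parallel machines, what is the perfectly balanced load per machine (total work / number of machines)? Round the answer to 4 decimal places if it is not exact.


Total processing time = 9 + 14 + 10 + 10 + 10 + 14 + 20 + 3 = 90
Number of machines = 4
Ideal balanced load = 90 / 4 = 22.5

22.5


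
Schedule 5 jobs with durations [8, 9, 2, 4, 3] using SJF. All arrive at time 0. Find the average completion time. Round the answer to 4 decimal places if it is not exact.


SJF order (ascending): [2, 3, 4, 8, 9]
Completion times:
  Job 1: burst=2, C=2
  Job 2: burst=3, C=5
  Job 3: burst=4, C=9
  Job 4: burst=8, C=17
  Job 5: burst=9, C=26
Average completion = 59/5 = 11.8

11.8


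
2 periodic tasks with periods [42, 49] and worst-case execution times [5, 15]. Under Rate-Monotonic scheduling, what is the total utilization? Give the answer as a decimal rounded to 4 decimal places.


Compute individual utilizations (exact fractions):
  Task 1: C/T = 5/42 (approx. 0.119)
  Task 2: C/T = 15/49 (approx. 0.3061)
Total utilization U = 5/42 + 15/49 = 125/294
Rounded to 4 decimal places: U = 0.4252
RM (Liu & Layland) bound for 2 tasks = 0.828427; compare with U = 125/294 (approx. 0.425170)
U <= bound, so schedulable by RM sufficient condition.

0.4252


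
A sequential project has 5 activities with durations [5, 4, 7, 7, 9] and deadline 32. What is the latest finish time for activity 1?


LF(activity 1) = deadline - sum of successor durations
Successors: activities 2 through 5 with durations [4, 7, 7, 9]
Sum of successor durations = 27
LF = 32 - 27 = 5

5


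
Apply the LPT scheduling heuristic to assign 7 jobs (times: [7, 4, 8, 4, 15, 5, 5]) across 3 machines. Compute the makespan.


Sort jobs in decreasing order (LPT): [15, 8, 7, 5, 5, 4, 4]
Assign each job to the least loaded machine:
  Machine 1: jobs [15], load = 15
  Machine 2: jobs [8, 5, 4], load = 17
  Machine 3: jobs [7, 5, 4], load = 16
Makespan = max load = 17

17


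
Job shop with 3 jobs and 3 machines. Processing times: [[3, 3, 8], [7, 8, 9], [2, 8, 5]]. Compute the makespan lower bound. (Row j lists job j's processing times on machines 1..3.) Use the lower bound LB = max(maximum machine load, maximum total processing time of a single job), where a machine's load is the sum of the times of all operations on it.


Machine loads:
  Machine 1: 3 + 7 + 2 = 12
  Machine 2: 3 + 8 + 8 = 19
  Machine 3: 8 + 9 + 5 = 22
Max machine load = 22
Job totals:
  Job 1: 14
  Job 2: 24
  Job 3: 15
Max job total = 24
Lower bound = max(22, 24) = 24

24


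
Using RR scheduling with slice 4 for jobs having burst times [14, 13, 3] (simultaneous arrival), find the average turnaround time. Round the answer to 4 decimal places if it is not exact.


Time quantum = 4
Execution trace:
  J1 runs 4 units, time = 4
  J2 runs 4 units, time = 8
  J3 runs 3 units, time = 11
  J1 runs 4 units, time = 15
  J2 runs 4 units, time = 19
  J1 runs 4 units, time = 23
  J2 runs 4 units, time = 27
  J1 runs 2 units, time = 29
  J2 runs 1 units, time = 30
Finish times: [29, 30, 11]
Average turnaround = 70/3 = 23.3333

23.3333


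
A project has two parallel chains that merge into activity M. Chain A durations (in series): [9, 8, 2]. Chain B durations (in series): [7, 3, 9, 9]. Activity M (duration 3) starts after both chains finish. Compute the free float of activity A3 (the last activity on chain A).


ES(A3) = sum of predecessors on chain A = 17
EF(A3) = ES + duration = 17 + 2 = 19
Successor of A3 is M. ES(M) = max(sum(A), sum(B)) = max(19, 28) = 28
Free float = ES(successor) - EF(current) = 28 - 19 = 9

9


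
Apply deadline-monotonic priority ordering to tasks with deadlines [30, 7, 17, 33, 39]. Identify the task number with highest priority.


Sort tasks by relative deadline (ascending):
  Task 2: deadline = 7
  Task 3: deadline = 17
  Task 1: deadline = 30
  Task 4: deadline = 33
  Task 5: deadline = 39
Priority order (highest first): [2, 3, 1, 4, 5]
Highest priority task = 2

2


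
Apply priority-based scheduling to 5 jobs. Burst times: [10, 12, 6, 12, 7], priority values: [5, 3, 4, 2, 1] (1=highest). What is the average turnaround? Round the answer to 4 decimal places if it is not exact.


Sort by priority (ascending = highest first):
Order: [(1, 7), (2, 12), (3, 12), (4, 6), (5, 10)]
Completion times:
  Priority 1, burst=7, C=7
  Priority 2, burst=12, C=19
  Priority 3, burst=12, C=31
  Priority 4, burst=6, C=37
  Priority 5, burst=10, C=47
Average turnaround = 141/5 = 28.2

28.2


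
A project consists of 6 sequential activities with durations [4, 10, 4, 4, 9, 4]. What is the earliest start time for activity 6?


Activity 6 starts after activities 1 through 5 complete.
Predecessor durations: [4, 10, 4, 4, 9]
ES = 4 + 10 + 4 + 4 + 9 = 31

31


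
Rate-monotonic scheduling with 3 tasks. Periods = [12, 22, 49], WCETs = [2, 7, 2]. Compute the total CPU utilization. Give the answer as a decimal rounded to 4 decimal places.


Compute individual utilizations (exact fractions):
  Task 1: C/T = 2/12 = 1/6 (approx. 0.1667)
  Task 2: C/T = 7/22 (approx. 0.3182)
  Task 3: C/T = 2/49 (approx. 0.0408)
Total utilization U = 1/6 + 7/22 + 2/49 = 850/1617
Rounded to 4 decimal places: U = 0.5257
RM (Liu & Layland) bound for 3 tasks = 0.779763; compare with U = 850/1617 (approx. 0.525665)
U <= bound, so schedulable by RM sufficient condition.

0.5257


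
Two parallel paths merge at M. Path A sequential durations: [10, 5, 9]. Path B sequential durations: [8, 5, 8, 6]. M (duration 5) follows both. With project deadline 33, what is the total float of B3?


Forward pass: ES(B3) = sum of predecessors on chain B = 13
EF = ES + duration = 13 + 8 = 21
Backward pass: LF(M) = deadline = 33; LS(M) = 33 - 5 = 28
LF(B3) = LS(M) - sum(successors on chain B) = 28 - 6 = 22
LS = LF - duration = 22 - 8 = 14
Total float = LS - ES = 14 - 13 = 1

1


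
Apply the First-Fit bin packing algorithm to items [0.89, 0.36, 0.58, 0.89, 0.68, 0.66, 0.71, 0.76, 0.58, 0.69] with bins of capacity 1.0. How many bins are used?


Place items sequentially using First-Fit:
  Item 0.89 -> new Bin 1
  Item 0.36 -> new Bin 2
  Item 0.58 -> Bin 2 (now 0.94)
  Item 0.89 -> new Bin 3
  Item 0.68 -> new Bin 4
  Item 0.66 -> new Bin 5
  Item 0.71 -> new Bin 6
  Item 0.76 -> new Bin 7
  Item 0.58 -> new Bin 8
  Item 0.69 -> new Bin 9
Total bins used = 9

9


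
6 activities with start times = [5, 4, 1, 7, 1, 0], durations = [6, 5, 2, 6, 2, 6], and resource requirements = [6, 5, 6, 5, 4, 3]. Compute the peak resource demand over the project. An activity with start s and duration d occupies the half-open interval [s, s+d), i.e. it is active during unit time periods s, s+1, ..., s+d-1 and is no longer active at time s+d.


Each activity i is active on [start_i, start_i + duration_i).
Compute total resource usage per time slot:
  t=0: active resources = [3], total = 3
  t=1: active resources = [6, 4, 3], total = 13
  t=2: active resources = [6, 4, 3], total = 13
  t=3: active resources = [3], total = 3
  t=4: active resources = [5, 3], total = 8
  t=5: active resources = [6, 5, 3], total = 14
  t=6: active resources = [6, 5], total = 11
  t=7: active resources = [6, 5, 5], total = 16
  t=8: active resources = [6, 5, 5], total = 16
  t=9: active resources = [6, 5], total = 11
  t=10: active resources = [6, 5], total = 11
  t=11: active resources = [5], total = 5
  t=12: active resources = [5], total = 5
Peak resource demand = 16

16


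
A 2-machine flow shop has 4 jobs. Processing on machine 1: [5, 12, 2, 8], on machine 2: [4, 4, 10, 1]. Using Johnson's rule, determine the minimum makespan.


Apply Johnson's rule:
  Group 1 (a <= b): [(3, 2, 10)]
  Group 2 (a > b): [(1, 5, 4), (2, 12, 4), (4, 8, 1)]
Optimal job order: [3, 1, 2, 4]
Schedule:
  Job 3: M1 done at 2, M2 done at 12
  Job 1: M1 done at 7, M2 done at 16
  Job 2: M1 done at 19, M2 done at 23
  Job 4: M1 done at 27, M2 done at 28
Makespan = 28

28


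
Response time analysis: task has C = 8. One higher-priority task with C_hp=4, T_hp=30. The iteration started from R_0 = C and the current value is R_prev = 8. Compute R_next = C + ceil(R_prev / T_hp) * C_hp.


R_next = C + ceil(R_prev / T_hp) * C_hp
ceil(8 / 30) = ceil(0.2667) = 1
Interference = 1 * 4 = 4
R_next = 8 + 4 = 12

12


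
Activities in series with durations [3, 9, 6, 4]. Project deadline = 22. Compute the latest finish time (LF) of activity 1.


LF(activity 1) = deadline - sum of successor durations
Successors: activities 2 through 4 with durations [9, 6, 4]
Sum of successor durations = 19
LF = 22 - 19 = 3

3


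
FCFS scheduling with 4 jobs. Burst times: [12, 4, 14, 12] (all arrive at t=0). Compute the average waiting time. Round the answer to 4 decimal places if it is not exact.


FCFS order (as given): [12, 4, 14, 12]
Waiting times:
  Job 1: wait = 0
  Job 2: wait = 12
  Job 3: wait = 16
  Job 4: wait = 30
Sum of waiting times = 58
Average waiting time = 58/4 = 14.5

14.5


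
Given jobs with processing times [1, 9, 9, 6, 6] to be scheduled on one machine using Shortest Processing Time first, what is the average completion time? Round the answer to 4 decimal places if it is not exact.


Sort jobs by processing time (SPT order): [1, 6, 6, 9, 9]
Compute completion times sequentially:
  Job 1: processing = 1, completes at 1
  Job 2: processing = 6, completes at 7
  Job 3: processing = 6, completes at 13
  Job 4: processing = 9, completes at 22
  Job 5: processing = 9, completes at 31
Sum of completion times = 74
Average completion time = 74/5 = 14.8

14.8


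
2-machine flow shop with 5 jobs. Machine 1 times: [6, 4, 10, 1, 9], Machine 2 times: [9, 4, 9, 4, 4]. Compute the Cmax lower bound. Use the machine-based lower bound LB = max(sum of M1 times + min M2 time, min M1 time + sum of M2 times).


LB1 = sum(M1 times) + min(M2 times) = 30 + 4 = 34
LB2 = min(M1 times) + sum(M2 times) = 1 + 30 = 31
Lower bound = max(LB1, LB2) = max(34, 31) = 34

34


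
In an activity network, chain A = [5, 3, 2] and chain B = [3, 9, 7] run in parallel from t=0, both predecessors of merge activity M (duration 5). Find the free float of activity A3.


ES(A3) = sum of predecessors on chain A = 8
EF(A3) = ES + duration = 8 + 2 = 10
Successor of A3 is M. ES(M) = max(sum(A), sum(B)) = max(10, 19) = 19
Free float = ES(successor) - EF(current) = 19 - 10 = 9

9


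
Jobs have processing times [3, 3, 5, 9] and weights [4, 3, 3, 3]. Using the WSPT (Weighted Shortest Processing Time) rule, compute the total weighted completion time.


Compute p/w ratios and sort ascending (WSPT): [(3, 4), (3, 3), (5, 3), (9, 3)]
Compute weighted completion times:
  Job (p=3,w=4): C=3, w*C=4*3=12
  Job (p=3,w=3): C=6, w*C=3*6=18
  Job (p=5,w=3): C=11, w*C=3*11=33
  Job (p=9,w=3): C=20, w*C=3*20=60
Total weighted completion time = 123

123


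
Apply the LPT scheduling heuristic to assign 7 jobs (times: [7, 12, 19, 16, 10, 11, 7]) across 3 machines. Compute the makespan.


Sort jobs in decreasing order (LPT): [19, 16, 12, 11, 10, 7, 7]
Assign each job to the least loaded machine:
  Machine 1: jobs [19, 7], load = 26
  Machine 2: jobs [16, 10], load = 26
  Machine 3: jobs [12, 11, 7], load = 30
Makespan = max load = 30

30


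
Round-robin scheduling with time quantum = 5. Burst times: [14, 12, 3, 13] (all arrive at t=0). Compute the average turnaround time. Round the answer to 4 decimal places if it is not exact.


Time quantum = 5
Execution trace:
  J1 runs 5 units, time = 5
  J2 runs 5 units, time = 10
  J3 runs 3 units, time = 13
  J4 runs 5 units, time = 18
  J1 runs 5 units, time = 23
  J2 runs 5 units, time = 28
  J4 runs 5 units, time = 33
  J1 runs 4 units, time = 37
  J2 runs 2 units, time = 39
  J4 runs 3 units, time = 42
Finish times: [37, 39, 13, 42]
Average turnaround = 131/4 = 32.75

32.75


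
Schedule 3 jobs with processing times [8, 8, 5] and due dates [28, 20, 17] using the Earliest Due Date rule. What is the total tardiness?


Sort by due date (EDD order): [(5, 17), (8, 20), (8, 28)]
Compute completion times and tardiness:
  Job 1: p=5, d=17, C=5, tardiness=max(0,5-17)=0
  Job 2: p=8, d=20, C=13, tardiness=max(0,13-20)=0
  Job 3: p=8, d=28, C=21, tardiness=max(0,21-28)=0
Total tardiness = 0

0


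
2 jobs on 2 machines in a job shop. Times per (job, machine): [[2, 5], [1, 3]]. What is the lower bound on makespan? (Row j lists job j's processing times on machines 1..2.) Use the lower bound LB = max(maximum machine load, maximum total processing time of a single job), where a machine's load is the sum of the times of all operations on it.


Machine loads:
  Machine 1: 2 + 1 = 3
  Machine 2: 5 + 3 = 8
Max machine load = 8
Job totals:
  Job 1: 7
  Job 2: 4
Max job total = 7
Lower bound = max(8, 7) = 8

8


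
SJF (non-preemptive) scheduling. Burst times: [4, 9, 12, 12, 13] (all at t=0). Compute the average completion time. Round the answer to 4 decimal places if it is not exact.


SJF order (ascending): [4, 9, 12, 12, 13]
Completion times:
  Job 1: burst=4, C=4
  Job 2: burst=9, C=13
  Job 3: burst=12, C=25
  Job 4: burst=12, C=37
  Job 5: burst=13, C=50
Average completion = 129/5 = 25.8

25.8


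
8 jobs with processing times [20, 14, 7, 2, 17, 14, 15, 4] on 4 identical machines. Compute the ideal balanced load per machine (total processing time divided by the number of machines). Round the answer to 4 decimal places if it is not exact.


Total processing time = 20 + 14 + 7 + 2 + 17 + 14 + 15 + 4 = 93
Number of machines = 4
Ideal balanced load = 93 / 4 = 23.25

23.25


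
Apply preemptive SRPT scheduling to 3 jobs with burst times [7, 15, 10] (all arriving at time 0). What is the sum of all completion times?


Since all jobs arrive at t=0, SRPT equals SPT ordering.
SPT order: [7, 10, 15]
Completion times:
  Job 1: p=7, C=7
  Job 2: p=10, C=17
  Job 3: p=15, C=32
Total completion time = 7 + 17 + 32 = 56

56


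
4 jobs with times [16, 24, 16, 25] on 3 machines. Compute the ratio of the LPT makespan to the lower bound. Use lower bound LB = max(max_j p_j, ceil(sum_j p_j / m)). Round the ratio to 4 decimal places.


LPT order: [25, 24, 16, 16]
Machine loads after assignment: [25, 24, 32]
LPT makespan = 32
Lower bound = max(max_job, ceil(total/3)) = max(25, 27) = 27
Ratio = 32 / 27 = 1.1852

1.1852


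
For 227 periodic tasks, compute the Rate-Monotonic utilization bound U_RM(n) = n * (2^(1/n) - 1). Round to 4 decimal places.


Compute 2^(1/227) = 1.0030581785
Subtract 1: 1.0030581785 - 1 = 0.0030581785
Multiply by n: 227 * 0.0030581785 = 0.6942065195
Round to 4 dp: 0.6942

0.6942


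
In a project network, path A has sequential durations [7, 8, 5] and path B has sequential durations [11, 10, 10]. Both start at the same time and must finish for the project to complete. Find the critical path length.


Path A total = 7 + 8 + 5 = 20
Path B total = 11 + 10 + 10 = 31
Critical path = longest path = max(20, 31) = 31

31


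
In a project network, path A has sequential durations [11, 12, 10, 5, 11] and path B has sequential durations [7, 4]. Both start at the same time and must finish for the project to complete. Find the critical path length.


Path A total = 11 + 12 + 10 + 5 + 11 = 49
Path B total = 7 + 4 = 11
Critical path = longest path = max(49, 11) = 49

49


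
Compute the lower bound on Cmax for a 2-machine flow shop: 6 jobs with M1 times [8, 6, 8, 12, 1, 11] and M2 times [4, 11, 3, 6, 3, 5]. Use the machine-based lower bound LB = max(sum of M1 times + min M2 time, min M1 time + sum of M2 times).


LB1 = sum(M1 times) + min(M2 times) = 46 + 3 = 49
LB2 = min(M1 times) + sum(M2 times) = 1 + 32 = 33
Lower bound = max(LB1, LB2) = max(49, 33) = 49

49


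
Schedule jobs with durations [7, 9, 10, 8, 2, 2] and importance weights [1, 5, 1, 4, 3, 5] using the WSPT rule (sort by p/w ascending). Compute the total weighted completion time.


Compute p/w ratios and sort ascending (WSPT): [(2, 5), (2, 3), (9, 5), (8, 4), (7, 1), (10, 1)]
Compute weighted completion times:
  Job (p=2,w=5): C=2, w*C=5*2=10
  Job (p=2,w=3): C=4, w*C=3*4=12
  Job (p=9,w=5): C=13, w*C=5*13=65
  Job (p=8,w=4): C=21, w*C=4*21=84
  Job (p=7,w=1): C=28, w*C=1*28=28
  Job (p=10,w=1): C=38, w*C=1*38=38
Total weighted completion time = 237

237


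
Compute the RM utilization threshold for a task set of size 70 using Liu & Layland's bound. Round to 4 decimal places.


Compute 2^(1/70) = 1.0099512906
Subtract 1: 1.0099512906 - 1 = 0.0099512906
Multiply by n: 70 * 0.0099512906 = 0.6965903420
Round to 4 dp: 0.6966

0.6966


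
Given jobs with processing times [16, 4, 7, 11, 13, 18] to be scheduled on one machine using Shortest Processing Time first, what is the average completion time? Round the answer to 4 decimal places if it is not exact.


Sort jobs by processing time (SPT order): [4, 7, 11, 13, 16, 18]
Compute completion times sequentially:
  Job 1: processing = 4, completes at 4
  Job 2: processing = 7, completes at 11
  Job 3: processing = 11, completes at 22
  Job 4: processing = 13, completes at 35
  Job 5: processing = 16, completes at 51
  Job 6: processing = 18, completes at 69
Sum of completion times = 192
Average completion time = 192/6 = 32.0

32.0


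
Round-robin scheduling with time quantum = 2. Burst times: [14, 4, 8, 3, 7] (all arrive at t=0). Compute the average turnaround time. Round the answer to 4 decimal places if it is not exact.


Time quantum = 2
Execution trace:
  J1 runs 2 units, time = 2
  J2 runs 2 units, time = 4
  J3 runs 2 units, time = 6
  J4 runs 2 units, time = 8
  J5 runs 2 units, time = 10
  J1 runs 2 units, time = 12
  J2 runs 2 units, time = 14
  J3 runs 2 units, time = 16
  J4 runs 1 units, time = 17
  J5 runs 2 units, time = 19
  J1 runs 2 units, time = 21
  J3 runs 2 units, time = 23
  J5 runs 2 units, time = 25
  J1 runs 2 units, time = 27
  J3 runs 2 units, time = 29
  J5 runs 1 units, time = 30
  J1 runs 2 units, time = 32
  J1 runs 2 units, time = 34
  J1 runs 2 units, time = 36
Finish times: [36, 14, 29, 17, 30]
Average turnaround = 126/5 = 25.2

25.2


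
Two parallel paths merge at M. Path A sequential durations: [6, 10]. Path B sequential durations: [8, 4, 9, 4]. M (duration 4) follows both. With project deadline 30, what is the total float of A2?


Forward pass: ES(A2) = sum of predecessors on chain A = 6
EF = ES + duration = 6 + 10 = 16
Backward pass: LF(M) = deadline = 30; LS(M) = 30 - 4 = 26
LF(A2) = LS(M) - sum(successors on chain A) = 26 - 0 = 26
LS = LF - duration = 26 - 10 = 16
Total float = LS - ES = 16 - 6 = 10

10


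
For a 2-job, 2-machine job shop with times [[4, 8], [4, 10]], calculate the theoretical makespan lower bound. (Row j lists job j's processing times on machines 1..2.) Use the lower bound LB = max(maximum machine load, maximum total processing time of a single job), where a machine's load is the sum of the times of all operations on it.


Machine loads:
  Machine 1: 4 + 4 = 8
  Machine 2: 8 + 10 = 18
Max machine load = 18
Job totals:
  Job 1: 12
  Job 2: 14
Max job total = 14
Lower bound = max(18, 14) = 18

18


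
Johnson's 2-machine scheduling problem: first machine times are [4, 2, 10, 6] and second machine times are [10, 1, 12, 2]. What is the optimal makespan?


Apply Johnson's rule:
  Group 1 (a <= b): [(1, 4, 10), (3, 10, 12)]
  Group 2 (a > b): [(4, 6, 2), (2, 2, 1)]
Optimal job order: [1, 3, 4, 2]
Schedule:
  Job 1: M1 done at 4, M2 done at 14
  Job 3: M1 done at 14, M2 done at 26
  Job 4: M1 done at 20, M2 done at 28
  Job 2: M1 done at 22, M2 done at 29
Makespan = 29

29


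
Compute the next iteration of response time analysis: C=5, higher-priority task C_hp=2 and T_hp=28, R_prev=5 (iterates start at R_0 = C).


R_next = C + ceil(R_prev / T_hp) * C_hp
ceil(5 / 28) = ceil(0.1786) = 1
Interference = 1 * 2 = 2
R_next = 5 + 2 = 7

7


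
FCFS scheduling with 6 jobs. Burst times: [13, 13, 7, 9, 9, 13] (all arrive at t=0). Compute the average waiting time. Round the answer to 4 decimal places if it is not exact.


FCFS order (as given): [13, 13, 7, 9, 9, 13]
Waiting times:
  Job 1: wait = 0
  Job 2: wait = 13
  Job 3: wait = 26
  Job 4: wait = 33
  Job 5: wait = 42
  Job 6: wait = 51
Sum of waiting times = 165
Average waiting time = 165/6 = 27.5

27.5


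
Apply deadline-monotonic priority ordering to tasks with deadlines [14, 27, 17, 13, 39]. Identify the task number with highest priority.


Sort tasks by relative deadline (ascending):
  Task 4: deadline = 13
  Task 1: deadline = 14
  Task 3: deadline = 17
  Task 2: deadline = 27
  Task 5: deadline = 39
Priority order (highest first): [4, 1, 3, 2, 5]
Highest priority task = 4

4


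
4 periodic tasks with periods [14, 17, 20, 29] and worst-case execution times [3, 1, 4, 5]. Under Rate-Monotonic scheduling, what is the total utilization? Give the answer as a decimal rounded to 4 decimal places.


Compute individual utilizations (exact fractions):
  Task 1: C/T = 3/14 (approx. 0.2143)
  Task 2: C/T = 1/17 (approx. 0.0588)
  Task 3: C/T = 4/20 = 1/5 (approx. 0.2)
  Task 4: C/T = 5/29 (approx. 0.1724)
Total utilization U = 3/14 + 1/17 + 1/5 + 5/29 = 22277/34510
Rounded to 4 decimal places: U = 0.6455
RM (Liu & Layland) bound for 4 tasks = 0.756828; compare with U = 22277/34510 (approx. 0.645523)
U <= bound, so schedulable by RM sufficient condition.

0.6455


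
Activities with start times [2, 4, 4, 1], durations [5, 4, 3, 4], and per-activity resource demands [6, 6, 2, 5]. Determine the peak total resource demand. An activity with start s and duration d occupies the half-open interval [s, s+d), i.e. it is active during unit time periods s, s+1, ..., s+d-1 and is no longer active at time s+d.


Each activity i is active on [start_i, start_i + duration_i).
Compute total resource usage per time slot:
  t=0: active resources = [], total = 0
  t=1: active resources = [5], total = 5
  t=2: active resources = [6, 5], total = 11
  t=3: active resources = [6, 5], total = 11
  t=4: active resources = [6, 6, 2, 5], total = 19
  t=5: active resources = [6, 6, 2], total = 14
  t=6: active resources = [6, 6, 2], total = 14
  t=7: active resources = [6], total = 6
Peak resource demand = 19

19


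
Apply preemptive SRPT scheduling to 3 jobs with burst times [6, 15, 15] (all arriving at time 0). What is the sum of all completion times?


Since all jobs arrive at t=0, SRPT equals SPT ordering.
SPT order: [6, 15, 15]
Completion times:
  Job 1: p=6, C=6
  Job 2: p=15, C=21
  Job 3: p=15, C=36
Total completion time = 6 + 21 + 36 = 63

63


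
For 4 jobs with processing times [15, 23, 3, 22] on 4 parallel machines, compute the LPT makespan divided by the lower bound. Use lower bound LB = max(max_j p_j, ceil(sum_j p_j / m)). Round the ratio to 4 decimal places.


LPT order: [23, 22, 15, 3]
Machine loads after assignment: [23, 22, 15, 3]
LPT makespan = 23
Lower bound = max(max_job, ceil(total/4)) = max(23, 16) = 23
Ratio = 23 / 23 = 1.0

1.0


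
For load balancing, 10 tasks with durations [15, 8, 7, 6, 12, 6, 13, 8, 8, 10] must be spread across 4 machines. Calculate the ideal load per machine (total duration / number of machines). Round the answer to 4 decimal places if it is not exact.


Total processing time = 15 + 8 + 7 + 6 + 12 + 6 + 13 + 8 + 8 + 10 = 93
Number of machines = 4
Ideal balanced load = 93 / 4 = 23.25

23.25


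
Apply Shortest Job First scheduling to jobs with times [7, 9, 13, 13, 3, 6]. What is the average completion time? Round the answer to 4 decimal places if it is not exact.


SJF order (ascending): [3, 6, 7, 9, 13, 13]
Completion times:
  Job 1: burst=3, C=3
  Job 2: burst=6, C=9
  Job 3: burst=7, C=16
  Job 4: burst=9, C=25
  Job 5: burst=13, C=38
  Job 6: burst=13, C=51
Average completion = 142/6 = 23.6667

23.6667


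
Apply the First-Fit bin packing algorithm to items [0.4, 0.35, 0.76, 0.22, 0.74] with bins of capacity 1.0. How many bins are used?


Place items sequentially using First-Fit:
  Item 0.4 -> new Bin 1
  Item 0.35 -> Bin 1 (now 0.75)
  Item 0.76 -> new Bin 2
  Item 0.22 -> Bin 1 (now 0.97)
  Item 0.74 -> new Bin 3
Total bins used = 3

3


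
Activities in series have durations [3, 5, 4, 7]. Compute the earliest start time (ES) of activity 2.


Activity 2 starts after activities 1 through 1 complete.
Predecessor durations: [3]
ES = 3 = 3

3


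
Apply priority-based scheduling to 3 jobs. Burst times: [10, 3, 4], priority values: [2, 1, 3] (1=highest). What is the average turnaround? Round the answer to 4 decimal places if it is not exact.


Sort by priority (ascending = highest first):
Order: [(1, 3), (2, 10), (3, 4)]
Completion times:
  Priority 1, burst=3, C=3
  Priority 2, burst=10, C=13
  Priority 3, burst=4, C=17
Average turnaround = 33/3 = 11.0

11.0


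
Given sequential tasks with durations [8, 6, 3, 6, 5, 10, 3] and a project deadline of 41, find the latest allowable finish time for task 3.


LF(activity 3) = deadline - sum of successor durations
Successors: activities 4 through 7 with durations [6, 5, 10, 3]
Sum of successor durations = 24
LF = 41 - 24 = 17

17


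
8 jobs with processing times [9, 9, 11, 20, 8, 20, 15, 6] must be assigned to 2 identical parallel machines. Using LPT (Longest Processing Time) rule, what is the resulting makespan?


Sort jobs in decreasing order (LPT): [20, 20, 15, 11, 9, 9, 8, 6]
Assign each job to the least loaded machine:
  Machine 1: jobs [20, 15, 9, 6], load = 50
  Machine 2: jobs [20, 11, 9, 8], load = 48
Makespan = max load = 50

50


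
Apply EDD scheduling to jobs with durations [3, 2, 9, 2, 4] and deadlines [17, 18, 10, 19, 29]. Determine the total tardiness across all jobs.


Sort by due date (EDD order): [(9, 10), (3, 17), (2, 18), (2, 19), (4, 29)]
Compute completion times and tardiness:
  Job 1: p=9, d=10, C=9, tardiness=max(0,9-10)=0
  Job 2: p=3, d=17, C=12, tardiness=max(0,12-17)=0
  Job 3: p=2, d=18, C=14, tardiness=max(0,14-18)=0
  Job 4: p=2, d=19, C=16, tardiness=max(0,16-19)=0
  Job 5: p=4, d=29, C=20, tardiness=max(0,20-29)=0
Total tardiness = 0

0


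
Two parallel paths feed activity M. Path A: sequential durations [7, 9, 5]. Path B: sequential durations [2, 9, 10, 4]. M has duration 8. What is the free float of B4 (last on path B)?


ES(B4) = sum of predecessors on chain B = 21
EF(B4) = ES + duration = 21 + 4 = 25
Successor of B4 is M. ES(M) = max(sum(A), sum(B)) = max(21, 25) = 25
Free float = ES(successor) - EF(current) = 25 - 25 = 0

0


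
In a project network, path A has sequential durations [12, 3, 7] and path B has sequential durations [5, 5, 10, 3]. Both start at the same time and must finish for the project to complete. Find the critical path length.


Path A total = 12 + 3 + 7 = 22
Path B total = 5 + 5 + 10 + 3 = 23
Critical path = longest path = max(22, 23) = 23

23


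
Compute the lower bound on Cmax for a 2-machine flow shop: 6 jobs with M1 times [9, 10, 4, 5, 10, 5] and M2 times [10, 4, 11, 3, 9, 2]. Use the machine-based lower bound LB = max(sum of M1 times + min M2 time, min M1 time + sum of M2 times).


LB1 = sum(M1 times) + min(M2 times) = 43 + 2 = 45
LB2 = min(M1 times) + sum(M2 times) = 4 + 39 = 43
Lower bound = max(LB1, LB2) = max(45, 43) = 45

45


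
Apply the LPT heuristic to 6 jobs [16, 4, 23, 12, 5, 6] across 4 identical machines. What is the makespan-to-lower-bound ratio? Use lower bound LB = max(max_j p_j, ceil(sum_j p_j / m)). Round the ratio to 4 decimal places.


LPT order: [23, 16, 12, 6, 5, 4]
Machine loads after assignment: [23, 16, 12, 15]
LPT makespan = 23
Lower bound = max(max_job, ceil(total/4)) = max(23, 17) = 23
Ratio = 23 / 23 = 1.0

1.0


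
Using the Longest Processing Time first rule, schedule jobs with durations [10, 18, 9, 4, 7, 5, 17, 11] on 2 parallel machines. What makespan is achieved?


Sort jobs in decreasing order (LPT): [18, 17, 11, 10, 9, 7, 5, 4]
Assign each job to the least loaded machine:
  Machine 1: jobs [18, 10, 9, 4], load = 41
  Machine 2: jobs [17, 11, 7, 5], load = 40
Makespan = max load = 41

41


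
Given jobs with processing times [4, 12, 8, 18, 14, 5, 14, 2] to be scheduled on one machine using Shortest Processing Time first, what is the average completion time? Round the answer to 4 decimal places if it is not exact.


Sort jobs by processing time (SPT order): [2, 4, 5, 8, 12, 14, 14, 18]
Compute completion times sequentially:
  Job 1: processing = 2, completes at 2
  Job 2: processing = 4, completes at 6
  Job 3: processing = 5, completes at 11
  Job 4: processing = 8, completes at 19
  Job 5: processing = 12, completes at 31
  Job 6: processing = 14, completes at 45
  Job 7: processing = 14, completes at 59
  Job 8: processing = 18, completes at 77
Sum of completion times = 250
Average completion time = 250/8 = 31.25

31.25


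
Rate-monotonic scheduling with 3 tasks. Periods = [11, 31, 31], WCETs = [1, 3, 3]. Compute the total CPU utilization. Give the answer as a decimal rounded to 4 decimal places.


Compute individual utilizations (exact fractions):
  Task 1: C/T = 1/11 (approx. 0.0909)
  Task 2: C/T = 3/31 (approx. 0.0968)
  Task 3: C/T = 3/31 (approx. 0.0968)
Total utilization U = 1/11 + 3/31 + 3/31 = 97/341
Rounded to 4 decimal places: U = 0.2845
RM (Liu & Layland) bound for 3 tasks = 0.779763; compare with U = 97/341 (approx. 0.284457)
U <= bound, so schedulable by RM sufficient condition.

0.2845


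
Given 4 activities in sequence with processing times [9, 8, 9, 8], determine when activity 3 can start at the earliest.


Activity 3 starts after activities 1 through 2 complete.
Predecessor durations: [9, 8]
ES = 9 + 8 = 17

17


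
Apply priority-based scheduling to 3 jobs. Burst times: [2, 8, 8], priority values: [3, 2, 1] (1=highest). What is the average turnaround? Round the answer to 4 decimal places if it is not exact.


Sort by priority (ascending = highest first):
Order: [(1, 8), (2, 8), (3, 2)]
Completion times:
  Priority 1, burst=8, C=8
  Priority 2, burst=8, C=16
  Priority 3, burst=2, C=18
Average turnaround = 42/3 = 14.0

14.0


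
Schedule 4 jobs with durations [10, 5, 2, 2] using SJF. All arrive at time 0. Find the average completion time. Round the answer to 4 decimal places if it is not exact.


SJF order (ascending): [2, 2, 5, 10]
Completion times:
  Job 1: burst=2, C=2
  Job 2: burst=2, C=4
  Job 3: burst=5, C=9
  Job 4: burst=10, C=19
Average completion = 34/4 = 8.5

8.5


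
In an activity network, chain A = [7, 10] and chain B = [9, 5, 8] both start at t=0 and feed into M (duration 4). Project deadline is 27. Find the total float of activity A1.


Forward pass: ES(A1) = sum of predecessors on chain A = 0
EF = ES + duration = 0 + 7 = 7
Backward pass: LF(M) = deadline = 27; LS(M) = 27 - 4 = 23
LF(A1) = LS(M) - sum(successors on chain A) = 23 - 10 = 13
LS = LF - duration = 13 - 7 = 6
Total float = LS - ES = 6 - 0 = 6

6


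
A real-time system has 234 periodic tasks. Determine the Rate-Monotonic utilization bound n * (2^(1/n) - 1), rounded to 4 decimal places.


Compute 2^(1/234) = 1.0029665590
Subtract 1: 1.0029665590 - 1 = 0.0029665590
Multiply by n: 234 * 0.0029665590 = 0.6941748060
Round to 4 dp: 0.6942

0.6942


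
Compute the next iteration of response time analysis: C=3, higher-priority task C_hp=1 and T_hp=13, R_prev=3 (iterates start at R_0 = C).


R_next = C + ceil(R_prev / T_hp) * C_hp
ceil(3 / 13) = ceil(0.2308) = 1
Interference = 1 * 1 = 1
R_next = 3 + 1 = 4

4


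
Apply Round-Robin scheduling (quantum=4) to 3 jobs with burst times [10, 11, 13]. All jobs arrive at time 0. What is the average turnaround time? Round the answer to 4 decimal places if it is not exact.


Time quantum = 4
Execution trace:
  J1 runs 4 units, time = 4
  J2 runs 4 units, time = 8
  J3 runs 4 units, time = 12
  J1 runs 4 units, time = 16
  J2 runs 4 units, time = 20
  J3 runs 4 units, time = 24
  J1 runs 2 units, time = 26
  J2 runs 3 units, time = 29
  J3 runs 4 units, time = 33
  J3 runs 1 units, time = 34
Finish times: [26, 29, 34]
Average turnaround = 89/3 = 29.6667

29.6667


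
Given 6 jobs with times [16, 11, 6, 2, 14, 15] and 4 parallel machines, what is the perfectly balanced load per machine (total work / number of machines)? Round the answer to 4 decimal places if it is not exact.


Total processing time = 16 + 11 + 6 + 2 + 14 + 15 = 64
Number of machines = 4
Ideal balanced load = 64 / 4 = 16.0

16.0


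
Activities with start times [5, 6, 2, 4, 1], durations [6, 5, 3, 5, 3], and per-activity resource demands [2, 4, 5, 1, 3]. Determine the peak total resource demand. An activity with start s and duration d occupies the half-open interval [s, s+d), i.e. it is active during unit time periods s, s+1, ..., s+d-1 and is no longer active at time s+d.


Each activity i is active on [start_i, start_i + duration_i).
Compute total resource usage per time slot:
  t=0: active resources = [], total = 0
  t=1: active resources = [3], total = 3
  t=2: active resources = [5, 3], total = 8
  t=3: active resources = [5, 3], total = 8
  t=4: active resources = [5, 1], total = 6
  t=5: active resources = [2, 1], total = 3
  t=6: active resources = [2, 4, 1], total = 7
  t=7: active resources = [2, 4, 1], total = 7
  t=8: active resources = [2, 4, 1], total = 7
  t=9: active resources = [2, 4], total = 6
  t=10: active resources = [2, 4], total = 6
Peak resource demand = 8

8


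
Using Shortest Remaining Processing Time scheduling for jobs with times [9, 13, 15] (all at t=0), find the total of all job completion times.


Since all jobs arrive at t=0, SRPT equals SPT ordering.
SPT order: [9, 13, 15]
Completion times:
  Job 1: p=9, C=9
  Job 2: p=13, C=22
  Job 3: p=15, C=37
Total completion time = 9 + 22 + 37 = 68

68


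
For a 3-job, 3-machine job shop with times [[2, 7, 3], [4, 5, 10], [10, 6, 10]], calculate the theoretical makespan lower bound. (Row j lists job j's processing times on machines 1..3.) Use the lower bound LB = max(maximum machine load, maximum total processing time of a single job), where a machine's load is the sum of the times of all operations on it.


Machine loads:
  Machine 1: 2 + 4 + 10 = 16
  Machine 2: 7 + 5 + 6 = 18
  Machine 3: 3 + 10 + 10 = 23
Max machine load = 23
Job totals:
  Job 1: 12
  Job 2: 19
  Job 3: 26
Max job total = 26
Lower bound = max(23, 26) = 26

26


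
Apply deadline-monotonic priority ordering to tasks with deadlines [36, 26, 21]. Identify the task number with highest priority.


Sort tasks by relative deadline (ascending):
  Task 3: deadline = 21
  Task 2: deadline = 26
  Task 1: deadline = 36
Priority order (highest first): [3, 2, 1]
Highest priority task = 3

3


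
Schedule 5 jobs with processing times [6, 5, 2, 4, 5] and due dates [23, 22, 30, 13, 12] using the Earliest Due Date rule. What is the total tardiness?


Sort by due date (EDD order): [(5, 12), (4, 13), (5, 22), (6, 23), (2, 30)]
Compute completion times and tardiness:
  Job 1: p=5, d=12, C=5, tardiness=max(0,5-12)=0
  Job 2: p=4, d=13, C=9, tardiness=max(0,9-13)=0
  Job 3: p=5, d=22, C=14, tardiness=max(0,14-22)=0
  Job 4: p=6, d=23, C=20, tardiness=max(0,20-23)=0
  Job 5: p=2, d=30, C=22, tardiness=max(0,22-30)=0
Total tardiness = 0

0


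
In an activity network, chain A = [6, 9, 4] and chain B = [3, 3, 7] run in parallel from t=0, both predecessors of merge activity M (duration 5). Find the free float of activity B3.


ES(B3) = sum of predecessors on chain B = 6
EF(B3) = ES + duration = 6 + 7 = 13
Successor of B3 is M. ES(M) = max(sum(A), sum(B)) = max(19, 13) = 19
Free float = ES(successor) - EF(current) = 19 - 13 = 6

6


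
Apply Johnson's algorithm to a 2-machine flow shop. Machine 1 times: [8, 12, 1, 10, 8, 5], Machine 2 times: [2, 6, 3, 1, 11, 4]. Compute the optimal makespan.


Apply Johnson's rule:
  Group 1 (a <= b): [(3, 1, 3), (5, 8, 11)]
  Group 2 (a > b): [(2, 12, 6), (6, 5, 4), (1, 8, 2), (4, 10, 1)]
Optimal job order: [3, 5, 2, 6, 1, 4]
Schedule:
  Job 3: M1 done at 1, M2 done at 4
  Job 5: M1 done at 9, M2 done at 20
  Job 2: M1 done at 21, M2 done at 27
  Job 6: M1 done at 26, M2 done at 31
  Job 1: M1 done at 34, M2 done at 36
  Job 4: M1 done at 44, M2 done at 45
Makespan = 45

45


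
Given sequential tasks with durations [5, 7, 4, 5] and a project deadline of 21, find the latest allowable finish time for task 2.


LF(activity 2) = deadline - sum of successor durations
Successors: activities 3 through 4 with durations [4, 5]
Sum of successor durations = 9
LF = 21 - 9 = 12

12


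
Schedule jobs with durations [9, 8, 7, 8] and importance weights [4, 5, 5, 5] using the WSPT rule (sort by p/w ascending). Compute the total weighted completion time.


Compute p/w ratios and sort ascending (WSPT): [(7, 5), (8, 5), (8, 5), (9, 4)]
Compute weighted completion times:
  Job (p=7,w=5): C=7, w*C=5*7=35
  Job (p=8,w=5): C=15, w*C=5*15=75
  Job (p=8,w=5): C=23, w*C=5*23=115
  Job (p=9,w=4): C=32, w*C=4*32=128
Total weighted completion time = 353

353


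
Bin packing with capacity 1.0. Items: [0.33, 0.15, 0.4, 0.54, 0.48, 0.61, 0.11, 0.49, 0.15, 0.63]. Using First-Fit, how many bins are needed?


Place items sequentially using First-Fit:
  Item 0.33 -> new Bin 1
  Item 0.15 -> Bin 1 (now 0.48)
  Item 0.4 -> Bin 1 (now 0.88)
  Item 0.54 -> new Bin 2
  Item 0.48 -> new Bin 3
  Item 0.61 -> new Bin 4
  Item 0.11 -> Bin 1 (now 0.99)
  Item 0.49 -> Bin 3 (now 0.97)
  Item 0.15 -> Bin 2 (now 0.69)
  Item 0.63 -> new Bin 5
Total bins used = 5

5


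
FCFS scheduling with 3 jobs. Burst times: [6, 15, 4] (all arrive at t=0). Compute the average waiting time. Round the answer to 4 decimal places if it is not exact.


FCFS order (as given): [6, 15, 4]
Waiting times:
  Job 1: wait = 0
  Job 2: wait = 6
  Job 3: wait = 21
Sum of waiting times = 27
Average waiting time = 27/3 = 9.0

9.0


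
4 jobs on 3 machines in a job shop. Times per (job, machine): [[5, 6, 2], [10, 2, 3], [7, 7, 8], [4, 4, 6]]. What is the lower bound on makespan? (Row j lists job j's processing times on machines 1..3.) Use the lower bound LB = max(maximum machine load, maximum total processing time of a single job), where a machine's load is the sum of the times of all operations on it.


Machine loads:
  Machine 1: 5 + 10 + 7 + 4 = 26
  Machine 2: 6 + 2 + 7 + 4 = 19
  Machine 3: 2 + 3 + 8 + 6 = 19
Max machine load = 26
Job totals:
  Job 1: 13
  Job 2: 15
  Job 3: 22
  Job 4: 14
Max job total = 22
Lower bound = max(26, 22) = 26

26
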